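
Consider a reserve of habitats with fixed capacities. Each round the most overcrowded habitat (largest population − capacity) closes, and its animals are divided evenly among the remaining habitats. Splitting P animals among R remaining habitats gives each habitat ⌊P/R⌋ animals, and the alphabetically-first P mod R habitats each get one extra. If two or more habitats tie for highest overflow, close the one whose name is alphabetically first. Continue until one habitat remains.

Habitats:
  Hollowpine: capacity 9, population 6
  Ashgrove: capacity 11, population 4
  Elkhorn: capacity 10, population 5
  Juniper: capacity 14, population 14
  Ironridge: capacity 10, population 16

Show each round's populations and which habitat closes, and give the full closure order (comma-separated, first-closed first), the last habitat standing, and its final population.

Round 1: Ashgrove=4 Elkhorn=5 Hollowpine=6 Ironridge=16 Juniper=14 → close Ironridge (overflow 6)
  16÷4 = 4 each, +1 to first 0
Round 2: Ashgrove=8 Elkhorn=9 Hollowpine=10 Juniper=18 → close Juniper (overflow 4)
  18÷3 = 6 each, +1 to first 0
Round 3: Ashgrove=14 Elkhorn=15 Hollowpine=16 → close Hollowpine (overflow 7)
  16÷2 = 8 each, +1 to first 0
Round 4: Ashgrove=22 Elkhorn=23 → close Elkhorn (overflow 13)
  23÷1 = 23 each, +1 to first 0

Closure order: Ironridge, Juniper, Hollowpine, Elkhorn
Last habitat: Ashgrove with 45 animals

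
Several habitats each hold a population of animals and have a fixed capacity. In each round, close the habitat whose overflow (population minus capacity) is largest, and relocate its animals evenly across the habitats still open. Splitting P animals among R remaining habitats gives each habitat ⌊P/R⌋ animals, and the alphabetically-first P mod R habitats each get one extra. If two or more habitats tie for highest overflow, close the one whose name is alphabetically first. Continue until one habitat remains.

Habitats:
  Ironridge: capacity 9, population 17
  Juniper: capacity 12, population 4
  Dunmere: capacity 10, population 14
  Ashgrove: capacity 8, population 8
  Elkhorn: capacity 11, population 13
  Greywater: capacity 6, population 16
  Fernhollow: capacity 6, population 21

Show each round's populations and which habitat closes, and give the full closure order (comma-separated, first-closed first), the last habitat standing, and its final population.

Closure order: Fernhollow, Greywater, Ironridge, Dunmere, Elkhorn, Ashgrove
Last habitat: Juniper with 93 animals

Round 1: Ashgrove=8 Dunmere=14 Elkhorn=13 Fernhollow=21 Greywater=16 Ironridge=17 Juniper=4 → close Fernhollow (overflow 15)
  21÷6 = 3 each, +1 to first 3
Round 2: Ashgrove=12 Dunmere=18 Elkhorn=17 Greywater=19 Ironridge=20 Juniper=7 → close Greywater (overflow 13)
  19÷5 = 3 each, +1 to first 4
Round 3: Ashgrove=16 Dunmere=22 Elkhorn=21 Ironridge=24 Juniper=10 → close Ironridge (overflow 15)
  24÷4 = 6 each, +1 to first 0
Round 4: Ashgrove=22 Dunmere=28 Elkhorn=27 Juniper=16 → close Dunmere (overflow 18)
  28÷3 = 9 each, +1 to first 1
Round 5: Ashgrove=32 Elkhorn=36 Juniper=25 → close Elkhorn (overflow 25)
  36÷2 = 18 each, +1 to first 0
Round 6: Ashgrove=50 Juniper=43 → close Ashgrove (overflow 42)
  50÷1 = 50 each, +1 to first 0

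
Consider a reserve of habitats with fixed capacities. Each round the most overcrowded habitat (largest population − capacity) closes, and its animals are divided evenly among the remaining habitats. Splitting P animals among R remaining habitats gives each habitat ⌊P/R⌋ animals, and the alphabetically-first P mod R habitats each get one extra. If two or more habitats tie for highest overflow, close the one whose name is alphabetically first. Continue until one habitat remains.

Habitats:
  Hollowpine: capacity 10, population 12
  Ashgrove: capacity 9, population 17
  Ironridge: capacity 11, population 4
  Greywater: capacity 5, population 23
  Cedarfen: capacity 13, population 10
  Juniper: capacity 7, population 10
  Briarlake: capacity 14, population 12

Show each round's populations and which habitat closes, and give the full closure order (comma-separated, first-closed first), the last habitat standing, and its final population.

Round 1: Ashgrove=17 Briarlake=12 Cedarfen=10 Greywater=23 Hollowpine=12 Ironridge=4 Juniper=10 → close Greywater (overflow 18)
  23÷6 = 3 each, +1 to first 5
Round 2: Ashgrove=21 Briarlake=16 Cedarfen=14 Hollowpine=16 Ironridge=8 Juniper=13 → close Ashgrove (overflow 12)
  21÷5 = 4 each, +1 to first 1
Round 3: Briarlake=21 Cedarfen=18 Hollowpine=20 Ironridge=12 Juniper=17 → close Hollowpine (overflow 10)
  20÷4 = 5 each, +1 to first 0
Round 4: Briarlake=26 Cedarfen=23 Ironridge=17 Juniper=22 → close Juniper (overflow 15)
  22÷3 = 7 each, +1 to first 1
Round 5: Briarlake=34 Cedarfen=30 Ironridge=24 → close Briarlake (overflow 20)
  34÷2 = 17 each, +1 to first 0
Round 6: Cedarfen=47 Ironridge=41 → close Cedarfen (overflow 34)
  47÷1 = 47 each, +1 to first 0

Closure order: Greywater, Ashgrove, Hollowpine, Juniper, Briarlake, Cedarfen
Last habitat: Ironridge with 88 animals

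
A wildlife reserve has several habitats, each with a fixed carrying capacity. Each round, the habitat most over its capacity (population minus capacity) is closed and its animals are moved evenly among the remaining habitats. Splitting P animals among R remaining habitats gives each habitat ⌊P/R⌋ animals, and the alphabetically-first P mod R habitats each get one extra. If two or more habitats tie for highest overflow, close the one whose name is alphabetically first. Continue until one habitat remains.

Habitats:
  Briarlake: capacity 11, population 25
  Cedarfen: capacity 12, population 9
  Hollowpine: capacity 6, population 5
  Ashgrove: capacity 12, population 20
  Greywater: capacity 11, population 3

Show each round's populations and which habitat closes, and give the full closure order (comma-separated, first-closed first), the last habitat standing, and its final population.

Closure order: Briarlake, Ashgrove, Hollowpine, Cedarfen
Last habitat: Greywater with 62 animals

Round 1: Ashgrove=20 Briarlake=25 Cedarfen=9 Greywater=3 Hollowpine=5 → close Briarlake (overflow 14)
  25÷4 = 6 each, +1 to first 1
Round 2: Ashgrove=27 Cedarfen=15 Greywater=9 Hollowpine=11 → close Ashgrove (overflow 15)
  27÷3 = 9 each, +1 to first 0
Round 3: Cedarfen=24 Greywater=18 Hollowpine=20 → close Hollowpine (overflow 14)
  20÷2 = 10 each, +1 to first 0
Round 4: Cedarfen=34 Greywater=28 → close Cedarfen (overflow 22)
  34÷1 = 34 each, +1 to first 0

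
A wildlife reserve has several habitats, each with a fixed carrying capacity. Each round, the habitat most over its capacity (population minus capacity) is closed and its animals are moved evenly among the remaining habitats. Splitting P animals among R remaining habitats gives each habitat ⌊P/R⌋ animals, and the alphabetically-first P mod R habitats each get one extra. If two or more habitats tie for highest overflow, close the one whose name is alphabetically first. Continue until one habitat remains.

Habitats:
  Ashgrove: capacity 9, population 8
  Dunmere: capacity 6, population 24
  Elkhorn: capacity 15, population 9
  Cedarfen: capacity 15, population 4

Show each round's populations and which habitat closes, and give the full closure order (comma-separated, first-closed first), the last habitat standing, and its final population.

Round 1: Ashgrove=8 Cedarfen=4 Dunmere=24 Elkhorn=9 → close Dunmere (overflow 18)
  24÷3 = 8 each, +1 to first 0
Round 2: Ashgrove=16 Cedarfen=12 Elkhorn=17 → close Ashgrove (overflow 7)
  16÷2 = 8 each, +1 to first 0
Round 3: Cedarfen=20 Elkhorn=25 → close Elkhorn (overflow 10)
  25÷1 = 25 each, +1 to first 0

Closure order: Dunmere, Ashgrove, Elkhorn
Last habitat: Cedarfen with 45 animals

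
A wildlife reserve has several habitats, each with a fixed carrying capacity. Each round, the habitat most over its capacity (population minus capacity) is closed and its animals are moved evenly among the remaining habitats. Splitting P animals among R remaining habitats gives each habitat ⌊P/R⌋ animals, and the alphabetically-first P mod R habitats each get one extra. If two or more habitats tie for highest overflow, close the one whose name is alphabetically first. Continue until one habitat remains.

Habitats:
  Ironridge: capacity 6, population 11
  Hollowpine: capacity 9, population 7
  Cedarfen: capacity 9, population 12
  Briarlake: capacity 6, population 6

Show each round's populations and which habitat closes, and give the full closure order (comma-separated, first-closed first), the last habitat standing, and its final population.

Closure order: Ironridge, Cedarfen, Briarlake
Last habitat: Hollowpine with 36 animals

Round 1: Briarlake=6 Cedarfen=12 Hollowpine=7 Ironridge=11 → close Ironridge (overflow 5)
  11÷3 = 3 each, +1 to first 2
Round 2: Briarlake=10 Cedarfen=16 Hollowpine=10 → close Cedarfen (overflow 7)
  16÷2 = 8 each, +1 to first 0
Round 3: Briarlake=18 Hollowpine=18 → close Briarlake (overflow 12)
  18÷1 = 18 each, +1 to first 0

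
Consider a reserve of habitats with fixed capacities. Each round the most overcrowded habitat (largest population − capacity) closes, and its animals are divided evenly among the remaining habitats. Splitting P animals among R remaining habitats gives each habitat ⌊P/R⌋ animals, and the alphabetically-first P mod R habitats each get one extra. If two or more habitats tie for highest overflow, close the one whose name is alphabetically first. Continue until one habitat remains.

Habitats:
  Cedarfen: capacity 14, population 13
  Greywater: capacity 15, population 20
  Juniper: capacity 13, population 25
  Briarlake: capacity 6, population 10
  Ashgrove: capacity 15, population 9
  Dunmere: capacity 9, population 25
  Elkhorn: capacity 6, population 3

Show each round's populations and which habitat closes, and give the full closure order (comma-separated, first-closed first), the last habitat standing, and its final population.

Closure order: Dunmere, Juniper, Briarlake, Greywater, Cedarfen, Ashgrove
Last habitat: Elkhorn with 105 animals

Round 1: Ashgrove=9 Briarlake=10 Cedarfen=13 Dunmere=25 Elkhorn=3 Greywater=20 Juniper=25 → close Dunmere (overflow 16)
  25÷6 = 4 each, +1 to first 1
Round 2: Ashgrove=14 Briarlake=14 Cedarfen=17 Elkhorn=7 Greywater=24 Juniper=29 → close Juniper (overflow 16)
  29÷5 = 5 each, +1 to first 4
Round 3: Ashgrove=20 Briarlake=20 Cedarfen=23 Elkhorn=13 Greywater=29 → close Briarlake (overflow 14)
  20÷4 = 5 each, +1 to first 0
Round 4: Ashgrove=25 Cedarfen=28 Elkhorn=18 Greywater=34 → close Greywater (overflow 19)
  34÷3 = 11 each, +1 to first 1
Round 5: Ashgrove=37 Cedarfen=39 Elkhorn=29 → close Cedarfen (overflow 25)
  39÷2 = 19 each, +1 to first 1
Round 6: Ashgrove=57 Elkhorn=48 → close Ashgrove (overflow 42)
  57÷1 = 57 each, +1 to first 0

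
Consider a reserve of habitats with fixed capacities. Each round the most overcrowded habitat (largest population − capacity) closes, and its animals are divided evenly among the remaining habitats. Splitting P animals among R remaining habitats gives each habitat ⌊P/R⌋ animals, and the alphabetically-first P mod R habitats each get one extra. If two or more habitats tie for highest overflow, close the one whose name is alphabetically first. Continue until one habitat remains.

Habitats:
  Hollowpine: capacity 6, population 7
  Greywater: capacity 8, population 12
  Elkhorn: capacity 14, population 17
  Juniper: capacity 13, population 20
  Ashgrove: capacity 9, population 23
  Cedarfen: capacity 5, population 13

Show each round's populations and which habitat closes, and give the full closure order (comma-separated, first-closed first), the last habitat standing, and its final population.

Closure order: Ashgrove, Cedarfen, Juniper, Elkhorn, Greywater
Last habitat: Hollowpine with 92 animals

Round 1: Ashgrove=23 Cedarfen=13 Elkhorn=17 Greywater=12 Hollowpine=7 Juniper=20 → close Ashgrove (overflow 14)
  23÷5 = 4 each, +1 to first 3
Round 2: Cedarfen=18 Elkhorn=22 Greywater=17 Hollowpine=11 Juniper=24 → close Cedarfen (overflow 13)
  18÷4 = 4 each, +1 to first 2
Round 3: Elkhorn=27 Greywater=22 Hollowpine=15 Juniper=28 → close Juniper (overflow 15)
  28÷3 = 9 each, +1 to first 1
Round 4: Elkhorn=37 Greywater=31 Hollowpine=24 → close Elkhorn (overflow 23)
  37÷2 = 18 each, +1 to first 1
Round 5: Greywater=50 Hollowpine=42 → close Greywater (overflow 42)
  50÷1 = 50 each, +1 to first 0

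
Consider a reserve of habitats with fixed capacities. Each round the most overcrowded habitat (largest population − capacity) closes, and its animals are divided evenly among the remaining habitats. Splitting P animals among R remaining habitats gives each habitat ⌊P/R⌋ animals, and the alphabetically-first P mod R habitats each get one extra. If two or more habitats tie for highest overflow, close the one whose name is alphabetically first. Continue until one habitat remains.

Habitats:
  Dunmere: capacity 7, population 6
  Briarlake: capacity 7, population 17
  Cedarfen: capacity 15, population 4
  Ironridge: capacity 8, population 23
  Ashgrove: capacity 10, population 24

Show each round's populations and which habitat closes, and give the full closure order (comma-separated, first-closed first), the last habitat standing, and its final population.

Closure order: Ironridge, Ashgrove, Briarlake, Dunmere
Last habitat: Cedarfen with 74 animals

Round 1: Ashgrove=24 Briarlake=17 Cedarfen=4 Dunmere=6 Ironridge=23 → close Ironridge (overflow 15)
  23÷4 = 5 each, +1 to first 3
Round 2: Ashgrove=30 Briarlake=23 Cedarfen=10 Dunmere=11 → close Ashgrove (overflow 20)
  30÷3 = 10 each, +1 to first 0
Round 3: Briarlake=33 Cedarfen=20 Dunmere=21 → close Briarlake (overflow 26)
  33÷2 = 16 each, +1 to first 1
Round 4: Cedarfen=37 Dunmere=37 → close Dunmere (overflow 30)
  37÷1 = 37 each, +1 to first 0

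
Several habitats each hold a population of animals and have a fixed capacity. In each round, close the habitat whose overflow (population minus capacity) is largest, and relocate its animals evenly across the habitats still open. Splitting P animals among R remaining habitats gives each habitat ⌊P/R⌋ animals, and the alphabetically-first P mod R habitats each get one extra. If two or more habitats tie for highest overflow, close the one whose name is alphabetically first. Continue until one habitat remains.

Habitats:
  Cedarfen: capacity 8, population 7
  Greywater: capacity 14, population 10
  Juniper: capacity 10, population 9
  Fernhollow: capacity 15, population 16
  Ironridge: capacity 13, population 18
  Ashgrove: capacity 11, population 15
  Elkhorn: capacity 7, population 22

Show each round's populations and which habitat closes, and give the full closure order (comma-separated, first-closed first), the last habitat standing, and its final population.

Round 1: Ashgrove=15 Cedarfen=7 Elkhorn=22 Fernhollow=16 Greywater=10 Ironridge=18 Juniper=9 → close Elkhorn (overflow 15)
  22÷6 = 3 each, +1 to first 4
Round 2: Ashgrove=19 Cedarfen=11 Fernhollow=20 Greywater=14 Ironridge=21 Juniper=12 → close Ashgrove (overflow 8)
  19÷5 = 3 each, +1 to first 4
Round 3: Cedarfen=15 Fernhollow=24 Greywater=18 Ironridge=25 Juniper=15 → close Ironridge (overflow 12)
  25÷4 = 6 each, +1 to first 1
Round 4: Cedarfen=22 Fernhollow=30 Greywater=24 Juniper=21 → close Fernhollow (overflow 15)
  30÷3 = 10 each, +1 to first 0
Round 5: Cedarfen=32 Greywater=34 Juniper=31 → close Cedarfen (overflow 24)
  32÷2 = 16 each, +1 to first 0
Round 6: Greywater=50 Juniper=47 → close Juniper (overflow 37)
  47÷1 = 47 each, +1 to first 0

Closure order: Elkhorn, Ashgrove, Ironridge, Fernhollow, Cedarfen, Juniper
Last habitat: Greywater with 97 animals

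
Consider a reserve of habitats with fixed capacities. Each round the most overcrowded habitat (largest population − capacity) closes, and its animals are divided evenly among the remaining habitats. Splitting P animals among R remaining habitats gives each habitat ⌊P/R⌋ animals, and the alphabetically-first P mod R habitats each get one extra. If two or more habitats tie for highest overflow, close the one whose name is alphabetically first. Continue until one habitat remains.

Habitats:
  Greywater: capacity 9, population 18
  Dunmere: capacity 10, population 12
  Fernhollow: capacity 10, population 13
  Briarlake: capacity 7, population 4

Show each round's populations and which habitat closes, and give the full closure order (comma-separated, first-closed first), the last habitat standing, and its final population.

Closure order: Greywater, Fernhollow, Dunmere
Last habitat: Briarlake with 47 animals

Round 1: Briarlake=4 Dunmere=12 Fernhollow=13 Greywater=18 → close Greywater (overflow 9)
  18÷3 = 6 each, +1 to first 0
Round 2: Briarlake=10 Dunmere=18 Fernhollow=19 → close Fernhollow (overflow 9)
  19÷2 = 9 each, +1 to first 1
Round 3: Briarlake=20 Dunmere=27 → close Dunmere (overflow 17)
  27÷1 = 27 each, +1 to first 0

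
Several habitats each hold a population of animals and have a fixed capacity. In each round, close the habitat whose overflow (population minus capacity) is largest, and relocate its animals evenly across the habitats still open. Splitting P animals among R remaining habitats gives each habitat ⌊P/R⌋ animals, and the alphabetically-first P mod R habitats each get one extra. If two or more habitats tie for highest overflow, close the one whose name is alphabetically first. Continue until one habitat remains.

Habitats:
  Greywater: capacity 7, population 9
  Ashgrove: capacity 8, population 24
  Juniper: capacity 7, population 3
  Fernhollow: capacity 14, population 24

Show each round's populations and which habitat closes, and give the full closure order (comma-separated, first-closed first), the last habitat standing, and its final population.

Round 1: Ashgrove=24 Fernhollow=24 Greywater=9 Juniper=3 → close Ashgrove (overflow 16)
  24÷3 = 8 each, +1 to first 0
Round 2: Fernhollow=32 Greywater=17 Juniper=11 → close Fernhollow (overflow 18)
  32÷2 = 16 each, +1 to first 0
Round 3: Greywater=33 Juniper=27 → close Greywater (overflow 26)
  33÷1 = 33 each, +1 to first 0

Closure order: Ashgrove, Fernhollow, Greywater
Last habitat: Juniper with 60 animals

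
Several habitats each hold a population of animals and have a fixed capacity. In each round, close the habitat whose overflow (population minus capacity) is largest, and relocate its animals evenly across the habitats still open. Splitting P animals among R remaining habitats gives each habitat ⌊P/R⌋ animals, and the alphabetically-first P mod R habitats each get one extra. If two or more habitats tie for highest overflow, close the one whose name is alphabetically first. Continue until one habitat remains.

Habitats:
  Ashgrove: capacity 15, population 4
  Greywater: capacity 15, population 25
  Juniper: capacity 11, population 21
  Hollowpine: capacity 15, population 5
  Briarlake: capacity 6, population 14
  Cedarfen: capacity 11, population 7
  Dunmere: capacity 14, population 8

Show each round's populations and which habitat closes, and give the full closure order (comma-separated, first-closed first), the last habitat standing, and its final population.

Closure order: Greywater, Juniper, Briarlake, Cedarfen, Dunmere, Ashgrove
Last habitat: Hollowpine with 84 animals

Round 1: Ashgrove=4 Briarlake=14 Cedarfen=7 Dunmere=8 Greywater=25 Hollowpine=5 Juniper=21 → close Greywater (overflow 10)
  25÷6 = 4 each, +1 to first 1
Round 2: Ashgrove=9 Briarlake=18 Cedarfen=11 Dunmere=12 Hollowpine=9 Juniper=25 → close Juniper (overflow 14)
  25÷5 = 5 each, +1 to first 0
Round 3: Ashgrove=14 Briarlake=23 Cedarfen=16 Dunmere=17 Hollowpine=14 → close Briarlake (overflow 17)
  23÷4 = 5 each, +1 to first 3
Round 4: Ashgrove=20 Cedarfen=22 Dunmere=23 Hollowpine=19 → close Cedarfen (overflow 11)
  22÷3 = 7 each, +1 to first 1
Round 5: Ashgrove=28 Dunmere=30 Hollowpine=26 → close Dunmere (overflow 16)
  30÷2 = 15 each, +1 to first 0
Round 6: Ashgrove=43 Hollowpine=41 → close Ashgrove (overflow 28)
  43÷1 = 43 each, +1 to first 0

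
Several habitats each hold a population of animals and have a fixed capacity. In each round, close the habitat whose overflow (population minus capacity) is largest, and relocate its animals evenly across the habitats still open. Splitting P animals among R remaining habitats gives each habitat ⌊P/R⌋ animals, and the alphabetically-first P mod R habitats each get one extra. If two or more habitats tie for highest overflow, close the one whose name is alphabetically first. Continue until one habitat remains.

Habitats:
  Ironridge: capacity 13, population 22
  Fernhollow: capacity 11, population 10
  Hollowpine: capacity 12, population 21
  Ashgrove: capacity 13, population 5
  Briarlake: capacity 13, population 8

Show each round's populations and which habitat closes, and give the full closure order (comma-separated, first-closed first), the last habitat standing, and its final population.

Round 1: Ashgrove=5 Briarlake=8 Fernhollow=10 Hollowpine=21 Ironridge=22 → close Hollowpine (overflow 9)
  21÷4 = 5 each, +1 to first 1
Round 2: Ashgrove=11 Briarlake=13 Fernhollow=15 Ironridge=27 → close Ironridge (overflow 14)
  27÷3 = 9 each, +1 to first 0
Round 3: Ashgrove=20 Briarlake=22 Fernhollow=24 → close Fernhollow (overflow 13)
  24÷2 = 12 each, +1 to first 0
Round 4: Ashgrove=32 Briarlake=34 → close Briarlake (overflow 21)
  34÷1 = 34 each, +1 to first 0

Closure order: Hollowpine, Ironridge, Fernhollow, Briarlake
Last habitat: Ashgrove with 66 animals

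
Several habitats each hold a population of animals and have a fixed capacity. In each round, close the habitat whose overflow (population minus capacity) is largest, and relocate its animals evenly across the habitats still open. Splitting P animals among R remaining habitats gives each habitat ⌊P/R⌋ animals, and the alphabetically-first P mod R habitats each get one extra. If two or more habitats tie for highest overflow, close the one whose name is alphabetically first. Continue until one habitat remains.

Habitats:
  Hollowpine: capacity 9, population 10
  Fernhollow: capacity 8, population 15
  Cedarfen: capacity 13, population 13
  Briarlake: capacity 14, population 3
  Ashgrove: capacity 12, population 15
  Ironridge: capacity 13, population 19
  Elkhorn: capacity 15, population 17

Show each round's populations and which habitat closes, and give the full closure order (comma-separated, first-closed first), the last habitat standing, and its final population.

Closure order: Fernhollow, Ironridge, Ashgrove, Elkhorn, Cedarfen, Hollowpine
Last habitat: Briarlake with 92 animals

Round 1: Ashgrove=15 Briarlake=3 Cedarfen=13 Elkhorn=17 Fernhollow=15 Hollowpine=10 Ironridge=19 → close Fernhollow (overflow 7)
  15÷6 = 2 each, +1 to first 3
Round 2: Ashgrove=18 Briarlake=6 Cedarfen=16 Elkhorn=19 Hollowpine=12 Ironridge=21 → close Ironridge (overflow 8)
  21÷5 = 4 each, +1 to first 1
Round 3: Ashgrove=23 Briarlake=10 Cedarfen=20 Elkhorn=23 Hollowpine=16 → close Ashgrove (overflow 11)
  23÷4 = 5 each, +1 to first 3
Round 4: Briarlake=16 Cedarfen=26 Elkhorn=29 Hollowpine=21 → close Elkhorn (overflow 14)
  29÷3 = 9 each, +1 to first 2
Round 5: Briarlake=26 Cedarfen=36 Hollowpine=30 → close Cedarfen (overflow 23)
  36÷2 = 18 each, +1 to first 0
Round 6: Briarlake=44 Hollowpine=48 → close Hollowpine (overflow 39)
  48÷1 = 48 each, +1 to first 0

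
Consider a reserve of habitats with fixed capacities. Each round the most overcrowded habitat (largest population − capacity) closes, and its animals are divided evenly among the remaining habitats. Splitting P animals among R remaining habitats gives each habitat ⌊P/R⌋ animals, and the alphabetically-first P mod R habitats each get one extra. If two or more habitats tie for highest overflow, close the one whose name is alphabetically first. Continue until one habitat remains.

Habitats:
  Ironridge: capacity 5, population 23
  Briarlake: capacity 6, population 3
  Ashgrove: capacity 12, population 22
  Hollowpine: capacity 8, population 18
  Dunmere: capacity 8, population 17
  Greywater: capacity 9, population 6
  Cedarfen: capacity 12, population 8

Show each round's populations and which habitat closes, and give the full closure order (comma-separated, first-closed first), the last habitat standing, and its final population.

Round 1: Ashgrove=22 Briarlake=3 Cedarfen=8 Dunmere=17 Greywater=6 Hollowpine=18 Ironridge=23 → close Ironridge (overflow 18)
  23÷6 = 3 each, +1 to first 5
Round 2: Ashgrove=26 Briarlake=7 Cedarfen=12 Dunmere=21 Greywater=10 Hollowpine=21 → close Ashgrove (overflow 14)
  26÷5 = 5 each, +1 to first 1
Round 3: Briarlake=13 Cedarfen=17 Dunmere=26 Greywater=15 Hollowpine=26 → close Dunmere (overflow 18)
  26÷4 = 6 each, +1 to first 2
Round 4: Briarlake=20 Cedarfen=24 Greywater=21 Hollowpine=32 → close Hollowpine (overflow 24)
  32÷3 = 10 each, +1 to first 2
Round 5: Briarlake=31 Cedarfen=35 Greywater=31 → close Briarlake (overflow 25)
  31÷2 = 15 each, +1 to first 1
Round 6: Cedarfen=51 Greywater=46 → close Cedarfen (overflow 39)
  51÷1 = 51 each, +1 to first 0

Closure order: Ironridge, Ashgrove, Dunmere, Hollowpine, Briarlake, Cedarfen
Last habitat: Greywater with 97 animals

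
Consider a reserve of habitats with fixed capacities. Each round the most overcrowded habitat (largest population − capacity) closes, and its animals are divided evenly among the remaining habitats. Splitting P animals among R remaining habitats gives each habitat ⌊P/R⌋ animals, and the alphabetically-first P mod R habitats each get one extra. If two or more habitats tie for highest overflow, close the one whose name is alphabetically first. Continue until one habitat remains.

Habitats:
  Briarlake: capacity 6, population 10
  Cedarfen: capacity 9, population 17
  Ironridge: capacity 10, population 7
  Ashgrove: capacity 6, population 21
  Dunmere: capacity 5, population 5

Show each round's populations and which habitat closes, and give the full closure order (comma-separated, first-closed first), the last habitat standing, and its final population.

Closure order: Ashgrove, Cedarfen, Briarlake, Dunmere
Last habitat: Ironridge with 60 animals

Round 1: Ashgrove=21 Briarlake=10 Cedarfen=17 Dunmere=5 Ironridge=7 → close Ashgrove (overflow 15)
  21÷4 = 5 each, +1 to first 1
Round 2: Briarlake=16 Cedarfen=22 Dunmere=10 Ironridge=12 → close Cedarfen (overflow 13)
  22÷3 = 7 each, +1 to first 1
Round 3: Briarlake=24 Dunmere=17 Ironridge=19 → close Briarlake (overflow 18)
  24÷2 = 12 each, +1 to first 0
Round 4: Dunmere=29 Ironridge=31 → close Dunmere (overflow 24)
  29÷1 = 29 each, +1 to first 0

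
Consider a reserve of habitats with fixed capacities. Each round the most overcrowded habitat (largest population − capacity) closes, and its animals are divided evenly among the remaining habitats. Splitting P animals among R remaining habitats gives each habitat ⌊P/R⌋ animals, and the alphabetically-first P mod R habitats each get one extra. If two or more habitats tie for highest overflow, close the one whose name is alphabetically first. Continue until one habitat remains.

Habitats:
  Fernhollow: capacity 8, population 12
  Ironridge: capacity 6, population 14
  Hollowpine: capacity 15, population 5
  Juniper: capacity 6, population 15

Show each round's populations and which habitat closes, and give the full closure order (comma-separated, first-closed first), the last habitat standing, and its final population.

Round 1: Fernhollow=12 Hollowpine=5 Ironridge=14 Juniper=15 → close Juniper (overflow 9)
  15÷3 = 5 each, +1 to first 0
Round 2: Fernhollow=17 Hollowpine=10 Ironridge=19 → close Ironridge (overflow 13)
  19÷2 = 9 each, +1 to first 1
Round 3: Fernhollow=27 Hollowpine=19 → close Fernhollow (overflow 19)
  27÷1 = 27 each, +1 to first 0

Closure order: Juniper, Ironridge, Fernhollow
Last habitat: Hollowpine with 46 animals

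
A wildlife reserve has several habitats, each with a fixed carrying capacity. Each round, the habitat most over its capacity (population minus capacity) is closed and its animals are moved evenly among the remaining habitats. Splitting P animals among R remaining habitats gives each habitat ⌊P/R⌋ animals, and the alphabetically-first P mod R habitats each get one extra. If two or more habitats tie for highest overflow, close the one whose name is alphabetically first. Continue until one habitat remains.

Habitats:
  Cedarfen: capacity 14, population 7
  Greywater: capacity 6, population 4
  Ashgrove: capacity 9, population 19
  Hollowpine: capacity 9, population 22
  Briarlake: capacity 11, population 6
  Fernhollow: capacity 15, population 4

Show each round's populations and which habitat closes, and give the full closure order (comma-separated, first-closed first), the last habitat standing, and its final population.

Round 1: Ashgrove=19 Briarlake=6 Cedarfen=7 Fernhollow=4 Greywater=4 Hollowpine=22 → close Hollowpine (overflow 13)
  22÷5 = 4 each, +1 to first 2
Round 2: Ashgrove=24 Briarlake=11 Cedarfen=11 Fernhollow=8 Greywater=8 → close Ashgrove (overflow 15)
  24÷4 = 6 each, +1 to first 0
Round 3: Briarlake=17 Cedarfen=17 Fernhollow=14 Greywater=14 → close Greywater (overflow 8)
  14÷3 = 4 each, +1 to first 2
Round 4: Briarlake=22 Cedarfen=22 Fernhollow=18 → close Briarlake (overflow 11)
  22÷2 = 11 each, +1 to first 0
Round 5: Cedarfen=33 Fernhollow=29 → close Cedarfen (overflow 19)
  33÷1 = 33 each, +1 to first 0

Closure order: Hollowpine, Ashgrove, Greywater, Briarlake, Cedarfen
Last habitat: Fernhollow with 62 animals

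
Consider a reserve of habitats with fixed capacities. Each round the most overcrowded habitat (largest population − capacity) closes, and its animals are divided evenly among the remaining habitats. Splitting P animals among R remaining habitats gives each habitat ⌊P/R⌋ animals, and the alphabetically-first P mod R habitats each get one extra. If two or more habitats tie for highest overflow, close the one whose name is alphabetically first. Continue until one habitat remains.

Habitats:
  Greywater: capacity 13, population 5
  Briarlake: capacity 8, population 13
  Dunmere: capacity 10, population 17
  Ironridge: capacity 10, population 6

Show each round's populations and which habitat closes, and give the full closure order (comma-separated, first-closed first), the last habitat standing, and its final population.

Closure order: Dunmere, Briarlake, Ironridge
Last habitat: Greywater with 41 animals

Round 1: Briarlake=13 Dunmere=17 Greywater=5 Ironridge=6 → close Dunmere (overflow 7)
  17÷3 = 5 each, +1 to first 2
Round 2: Briarlake=19 Greywater=11 Ironridge=11 → close Briarlake (overflow 11)
  19÷2 = 9 each, +1 to first 1
Round 3: Greywater=21 Ironridge=20 → close Ironridge (overflow 10)
  20÷1 = 20 each, +1 to first 0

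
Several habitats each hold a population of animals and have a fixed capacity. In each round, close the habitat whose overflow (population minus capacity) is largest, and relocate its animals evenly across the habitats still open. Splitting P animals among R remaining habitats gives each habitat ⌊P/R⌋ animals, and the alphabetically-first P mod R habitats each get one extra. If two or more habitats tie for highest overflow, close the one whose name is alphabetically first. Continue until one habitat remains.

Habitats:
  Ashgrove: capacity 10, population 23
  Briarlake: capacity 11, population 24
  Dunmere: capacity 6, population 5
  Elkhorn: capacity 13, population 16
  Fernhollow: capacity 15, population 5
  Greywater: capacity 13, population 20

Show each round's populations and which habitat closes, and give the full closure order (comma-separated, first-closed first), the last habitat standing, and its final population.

Closure order: Ashgrove, Briarlake, Greywater, Elkhorn, Dunmere
Last habitat: Fernhollow with 93 animals

Round 1: Ashgrove=23 Briarlake=24 Dunmere=5 Elkhorn=16 Fernhollow=5 Greywater=20 → close Ashgrove (overflow 13)
  23÷5 = 4 each, +1 to first 3
Round 2: Briarlake=29 Dunmere=10 Elkhorn=21 Fernhollow=9 Greywater=24 → close Briarlake (overflow 18)
  29÷4 = 7 each, +1 to first 1
Round 3: Dunmere=18 Elkhorn=28 Fernhollow=16 Greywater=31 → close Greywater (overflow 18)
  31÷3 = 10 each, +1 to first 1
Round 4: Dunmere=29 Elkhorn=38 Fernhollow=26 → close Elkhorn (overflow 25)
  38÷2 = 19 each, +1 to first 0
Round 5: Dunmere=48 Fernhollow=45 → close Dunmere (overflow 42)
  48÷1 = 48 each, +1 to first 0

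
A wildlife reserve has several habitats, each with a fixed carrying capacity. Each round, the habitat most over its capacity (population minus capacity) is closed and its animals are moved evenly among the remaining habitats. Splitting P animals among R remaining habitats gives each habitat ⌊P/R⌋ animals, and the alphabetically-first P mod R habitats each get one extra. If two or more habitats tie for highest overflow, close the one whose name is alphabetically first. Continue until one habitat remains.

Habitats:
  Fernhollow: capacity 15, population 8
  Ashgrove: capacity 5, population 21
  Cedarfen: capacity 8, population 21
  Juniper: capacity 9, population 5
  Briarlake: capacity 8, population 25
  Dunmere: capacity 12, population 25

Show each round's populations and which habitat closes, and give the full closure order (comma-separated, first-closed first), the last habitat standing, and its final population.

Closure order: Briarlake, Ashgrove, Cedarfen, Dunmere, Juniper
Last habitat: Fernhollow with 105 animals

Round 1: Ashgrove=21 Briarlake=25 Cedarfen=21 Dunmere=25 Fernhollow=8 Juniper=5 → close Briarlake (overflow 17)
  25÷5 = 5 each, +1 to first 0
Round 2: Ashgrove=26 Cedarfen=26 Dunmere=30 Fernhollow=13 Juniper=10 → close Ashgrove (overflow 21)
  26÷4 = 6 each, +1 to first 2
Round 3: Cedarfen=33 Dunmere=37 Fernhollow=19 Juniper=16 → close Cedarfen (overflow 25)
  33÷3 = 11 each, +1 to first 0
Round 4: Dunmere=48 Fernhollow=30 Juniper=27 → close Dunmere (overflow 36)
  48÷2 = 24 each, +1 to first 0
Round 5: Fernhollow=54 Juniper=51 → close Juniper (overflow 42)
  51÷1 = 51 each, +1 to first 0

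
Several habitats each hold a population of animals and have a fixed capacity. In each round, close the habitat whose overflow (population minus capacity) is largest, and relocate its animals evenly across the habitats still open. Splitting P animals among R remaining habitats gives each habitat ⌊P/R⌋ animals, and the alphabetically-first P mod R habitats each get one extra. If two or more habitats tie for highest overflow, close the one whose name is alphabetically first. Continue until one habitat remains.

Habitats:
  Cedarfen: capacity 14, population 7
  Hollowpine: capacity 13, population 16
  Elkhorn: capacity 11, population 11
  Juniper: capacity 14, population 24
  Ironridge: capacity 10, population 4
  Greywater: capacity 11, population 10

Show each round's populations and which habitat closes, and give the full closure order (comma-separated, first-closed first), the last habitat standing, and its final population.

Round 1: Cedarfen=7 Elkhorn=11 Greywater=10 Hollowpine=16 Ironridge=4 Juniper=24 → close Juniper (overflow 10)
  24÷5 = 4 each, +1 to first 4
Round 2: Cedarfen=12 Elkhorn=16 Greywater=15 Hollowpine=21 Ironridge=8 → close Hollowpine (overflow 8)
  21÷4 = 5 each, +1 to first 1
Round 3: Cedarfen=18 Elkhorn=21 Greywater=20 Ironridge=13 → close Elkhorn (overflow 10)
  21÷3 = 7 each, +1 to first 0
Round 4: Cedarfen=25 Greywater=27 Ironridge=20 → close Greywater (overflow 16)
  27÷2 = 13 each, +1 to first 1
Round 5: Cedarfen=39 Ironridge=33 → close Cedarfen (overflow 25)
  39÷1 = 39 each, +1 to first 0

Closure order: Juniper, Hollowpine, Elkhorn, Greywater, Cedarfen
Last habitat: Ironridge with 72 animals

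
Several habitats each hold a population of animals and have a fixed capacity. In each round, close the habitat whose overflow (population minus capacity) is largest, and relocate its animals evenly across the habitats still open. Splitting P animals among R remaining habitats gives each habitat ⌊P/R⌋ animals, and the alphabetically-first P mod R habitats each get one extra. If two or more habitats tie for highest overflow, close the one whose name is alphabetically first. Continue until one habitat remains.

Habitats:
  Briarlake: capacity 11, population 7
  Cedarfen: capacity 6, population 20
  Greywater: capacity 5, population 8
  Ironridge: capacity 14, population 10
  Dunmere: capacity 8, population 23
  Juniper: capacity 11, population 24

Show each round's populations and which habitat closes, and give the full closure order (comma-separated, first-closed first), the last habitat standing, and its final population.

Round 1: Briarlake=7 Cedarfen=20 Dunmere=23 Greywater=8 Ironridge=10 Juniper=24 → close Dunmere (overflow 15)
  23÷5 = 4 each, +1 to first 3
Round 2: Briarlake=12 Cedarfen=25 Greywater=13 Ironridge=14 Juniper=28 → close Cedarfen (overflow 19)
  25÷4 = 6 each, +1 to first 1
Round 3: Briarlake=19 Greywater=19 Ironridge=20 Juniper=34 → close Juniper (overflow 23)
  34÷3 = 11 each, +1 to first 1
Round 4: Briarlake=31 Greywater=30 Ironridge=31 → close Greywater (overflow 25)
  30÷2 = 15 each, +1 to first 0
Round 5: Briarlake=46 Ironridge=46 → close Briarlake (overflow 35)
  46÷1 = 46 each, +1 to first 0

Closure order: Dunmere, Cedarfen, Juniper, Greywater, Briarlake
Last habitat: Ironridge with 92 animals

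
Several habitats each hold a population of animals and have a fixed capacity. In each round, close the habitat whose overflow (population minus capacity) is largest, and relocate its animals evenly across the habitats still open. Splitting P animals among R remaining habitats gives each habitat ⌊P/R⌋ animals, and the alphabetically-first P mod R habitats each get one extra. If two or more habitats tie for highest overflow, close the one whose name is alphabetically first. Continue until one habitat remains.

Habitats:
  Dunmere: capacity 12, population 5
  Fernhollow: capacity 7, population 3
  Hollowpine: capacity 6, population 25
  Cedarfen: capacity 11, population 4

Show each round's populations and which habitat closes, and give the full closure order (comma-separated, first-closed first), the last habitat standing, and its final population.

Round 1: Cedarfen=4 Dunmere=5 Fernhollow=3 Hollowpine=25 → close Hollowpine (overflow 19)
  25÷3 = 8 each, +1 to first 1
Round 2: Cedarfen=13 Dunmere=13 Fernhollow=11 → close Fernhollow (overflow 4)
  11÷2 = 5 each, +1 to first 1
Round 3: Cedarfen=19 Dunmere=18 → close Cedarfen (overflow 8)
  19÷1 = 19 each, +1 to first 0

Closure order: Hollowpine, Fernhollow, Cedarfen
Last habitat: Dunmere with 37 animals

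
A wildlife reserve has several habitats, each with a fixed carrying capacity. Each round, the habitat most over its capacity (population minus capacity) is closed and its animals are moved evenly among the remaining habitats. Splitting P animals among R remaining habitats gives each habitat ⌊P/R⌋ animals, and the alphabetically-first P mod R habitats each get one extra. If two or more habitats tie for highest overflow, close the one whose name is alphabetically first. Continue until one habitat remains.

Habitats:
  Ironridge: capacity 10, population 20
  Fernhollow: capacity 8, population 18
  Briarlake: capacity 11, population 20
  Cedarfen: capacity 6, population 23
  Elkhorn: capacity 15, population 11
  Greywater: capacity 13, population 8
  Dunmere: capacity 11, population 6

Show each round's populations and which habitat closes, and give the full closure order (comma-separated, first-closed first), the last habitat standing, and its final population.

Closure order: Cedarfen, Fernhollow, Briarlake, Ironridge, Dunmere, Elkhorn
Last habitat: Greywater with 106 animals

Round 1: Briarlake=20 Cedarfen=23 Dunmere=6 Elkhorn=11 Fernhollow=18 Greywater=8 Ironridge=20 → close Cedarfen (overflow 17)
  23÷6 = 3 each, +1 to first 5
Round 2: Briarlake=24 Dunmere=10 Elkhorn=15 Fernhollow=22 Greywater=12 Ironridge=23 → close Fernhollow (overflow 14)
  22÷5 = 4 each, +1 to first 2
Round 3: Briarlake=29 Dunmere=15 Elkhorn=19 Greywater=16 Ironridge=27 → close Briarlake (overflow 18)
  29÷4 = 7 each, +1 to first 1
Round 4: Dunmere=23 Elkhorn=26 Greywater=23 Ironridge=34 → close Ironridge (overflow 24)
  34÷3 = 11 each, +1 to first 1
Round 5: Dunmere=35 Elkhorn=37 Greywater=34 → close Dunmere (overflow 24)
  35÷2 = 17 each, +1 to first 1
Round 6: Elkhorn=55 Greywater=51 → close Elkhorn (overflow 40)
  55÷1 = 55 each, +1 to first 0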